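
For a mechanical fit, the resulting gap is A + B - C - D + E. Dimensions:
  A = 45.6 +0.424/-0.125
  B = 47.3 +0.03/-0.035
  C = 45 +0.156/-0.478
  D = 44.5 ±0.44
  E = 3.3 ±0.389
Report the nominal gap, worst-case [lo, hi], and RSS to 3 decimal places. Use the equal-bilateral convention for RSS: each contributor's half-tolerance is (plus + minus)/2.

Stack each dimension's contribution:
  +A: nom +45.600 → Σnom=45.600; wc +0.424/-0.125 → slack +0.424/-0.125; half-tol=0.274, Σhalf²=0.075350
  +B: nom +47.300 → Σnom=92.900; wc +0.030/-0.035 → slack +0.454/-0.160; half-tol=0.033, Σhalf²=0.076406
  -C: nom -45.000 → Σnom=47.900; wc +0.478/-0.156 → slack +0.932/-0.316; half-tol=0.317, Σhalf²=0.176895
  -D: nom -44.500 → Σnom=3.400; wc +0.440/-0.440 → slack +1.372/-0.756; half-tol=0.440, Σhalf²=0.370495
  +E: nom +3.300 → Σnom=6.700; wc +0.389/-0.389 → slack +1.761/-1.145; half-tol=0.389, Σhalf²=0.521817
Nominal = 6.700. Worst-case = [6.700 - 1.145, 6.700 + 1.761] = [5.555, 8.461]. RSS = √0.521817 = 0.722.

nominal=6.700 wc=[5.555,8.461] rss=0.722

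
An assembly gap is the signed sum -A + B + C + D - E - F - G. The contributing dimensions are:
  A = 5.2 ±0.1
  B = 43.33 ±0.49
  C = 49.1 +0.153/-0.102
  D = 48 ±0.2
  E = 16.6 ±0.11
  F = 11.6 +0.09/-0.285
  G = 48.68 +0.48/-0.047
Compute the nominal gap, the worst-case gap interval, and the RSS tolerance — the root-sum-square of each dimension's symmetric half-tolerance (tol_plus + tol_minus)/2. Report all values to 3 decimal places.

Stack each dimension's contribution:
  -A: nom -5.200 → Σnom=-5.200; wc +0.100/-0.100 → slack +0.100/-0.100; half-tol=0.100, Σhalf²=0.010000
  +B: nom +43.330 → Σnom=38.130; wc +0.490/-0.490 → slack +0.590/-0.590; half-tol=0.490, Σhalf²=0.250100
  +C: nom +49.100 → Σnom=87.230; wc +0.153/-0.102 → slack +0.743/-0.692; half-tol=0.128, Σhalf²=0.266356
  +D: nom +48.000 → Σnom=135.230; wc +0.200/-0.200 → slack +0.943/-0.892; half-tol=0.200, Σhalf²=0.306356
  -E: nom -16.600 → Σnom=118.630; wc +0.110/-0.110 → slack +1.053/-1.002; half-tol=0.110, Σhalf²=0.318456
  -F: nom -11.600 → Σnom=107.030; wc +0.285/-0.090 → slack +1.338/-1.092; half-tol=0.188, Σhalf²=0.353612
  -G: nom -48.680 → Σnom=58.350; wc +0.047/-0.480 → slack +1.385/-1.572; half-tol=0.264, Σhalf²=0.423045
Nominal = 58.350. Worst-case = [58.350 - 1.572, 58.350 + 1.385] = [56.778, 59.735]. RSS = √0.423045 = 0.650.

nominal=58.350 wc=[56.778,59.735] rss=0.650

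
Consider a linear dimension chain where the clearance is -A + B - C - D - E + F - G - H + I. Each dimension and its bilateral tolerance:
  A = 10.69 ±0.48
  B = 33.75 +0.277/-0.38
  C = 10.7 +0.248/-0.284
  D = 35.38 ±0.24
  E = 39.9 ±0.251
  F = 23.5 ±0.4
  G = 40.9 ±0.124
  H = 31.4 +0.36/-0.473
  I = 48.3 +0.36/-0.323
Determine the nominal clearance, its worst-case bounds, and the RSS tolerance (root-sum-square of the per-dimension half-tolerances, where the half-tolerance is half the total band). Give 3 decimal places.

Stack each dimension's contribution:
  -A: nom -10.690 → Σnom=-10.690; wc +0.480/-0.480 → slack +0.480/-0.480; half-tol=0.480, Σhalf²=0.230400
  +B: nom +33.750 → Σnom=23.060; wc +0.277/-0.380 → slack +0.757/-0.860; half-tol=0.329, Σhalf²=0.338312
  -C: nom -10.700 → Σnom=12.360; wc +0.284/-0.248 → slack +1.041/-1.108; half-tol=0.266, Σhalf²=0.409068
  -D: nom -35.380 → Σnom=-23.020; wc +0.240/-0.240 → slack +1.281/-1.348; half-tol=0.240, Σhalf²=0.466668
  -E: nom -39.900 → Σnom=-62.920; wc +0.251/-0.251 → slack +1.532/-1.599; half-tol=0.251, Σhalf²=0.529669
  +F: nom +23.500 → Σnom=-39.420; wc +0.400/-0.400 → slack +1.932/-1.999; half-tol=0.400, Σhalf²=0.689669
  -G: nom -40.900 → Σnom=-80.320; wc +0.124/-0.124 → slack +2.056/-2.123; half-tol=0.124, Σhalf²=0.705045
  -H: nom -31.400 → Σnom=-111.720; wc +0.473/-0.360 → slack +2.529/-2.483; half-tol=0.416, Σhalf²=0.878517
  +I: nom +48.300 → Σnom=-63.420; wc +0.360/-0.323 → slack +2.889/-2.806; half-tol=0.342, Σhalf²=0.995140
Nominal = -63.420. Worst-case = [-63.420 - 2.806, -63.420 + 2.889] = [-66.226, -60.531]. RSS = √0.995140 = 0.998.

nominal=-63.420 wc=[-66.226,-60.531] rss=0.998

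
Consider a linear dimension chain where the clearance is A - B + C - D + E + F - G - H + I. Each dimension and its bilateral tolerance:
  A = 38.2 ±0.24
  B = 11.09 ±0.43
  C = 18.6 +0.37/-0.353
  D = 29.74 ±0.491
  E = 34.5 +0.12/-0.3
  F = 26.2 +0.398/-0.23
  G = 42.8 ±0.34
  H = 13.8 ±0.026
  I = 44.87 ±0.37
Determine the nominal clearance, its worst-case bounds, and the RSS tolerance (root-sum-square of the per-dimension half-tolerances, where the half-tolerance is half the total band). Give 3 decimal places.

Stack each dimension's contribution:
  +A: nom +38.200 → Σnom=38.200; wc +0.240/-0.240 → slack +0.240/-0.240; half-tol=0.240, Σhalf²=0.057600
  -B: nom -11.090 → Σnom=27.110; wc +0.430/-0.430 → slack +0.670/-0.670; half-tol=0.430, Σhalf²=0.242500
  +C: nom +18.600 → Σnom=45.710; wc +0.370/-0.353 → slack +1.040/-1.023; half-tol=0.361, Σhalf²=0.373182
  -D: nom -29.740 → Σnom=15.970; wc +0.491/-0.491 → slack +1.531/-1.514; half-tol=0.491, Σhalf²=0.614263
  +E: nom +34.500 → Σnom=50.470; wc +0.120/-0.300 → slack +1.651/-1.814; half-tol=0.210, Σhalf²=0.658363
  +F: nom +26.200 → Σnom=76.670; wc +0.398/-0.230 → slack +2.049/-2.044; half-tol=0.314, Σhalf²=0.756959
  -G: nom -42.800 → Σnom=33.870; wc +0.340/-0.340 → slack +2.389/-2.384; half-tol=0.340, Σhalf²=0.872559
  -H: nom -13.800 → Σnom=20.070; wc +0.026/-0.026 → slack +2.415/-2.410; half-tol=0.026, Σhalf²=0.873235
  +I: nom +44.870 → Σnom=64.940; wc +0.370/-0.370 → slack +2.785/-2.780; half-tol=0.370, Σhalf²=1.010135
Nominal = 64.940. Worst-case = [64.940 - 2.780, 64.940 + 2.785] = [62.160, 67.725]. RSS = √1.010135 = 1.005.

nominal=64.940 wc=[62.160,67.725] rss=1.005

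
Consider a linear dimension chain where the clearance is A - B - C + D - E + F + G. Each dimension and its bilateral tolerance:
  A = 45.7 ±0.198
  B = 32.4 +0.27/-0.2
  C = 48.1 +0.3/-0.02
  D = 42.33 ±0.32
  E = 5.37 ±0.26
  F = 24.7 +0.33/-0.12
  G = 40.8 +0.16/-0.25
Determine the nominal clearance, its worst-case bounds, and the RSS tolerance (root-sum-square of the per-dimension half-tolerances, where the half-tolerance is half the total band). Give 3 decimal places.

Stack each dimension's contribution:
  +A: nom +45.700 → Σnom=45.700; wc +0.198/-0.198 → slack +0.198/-0.198; half-tol=0.198, Σhalf²=0.039204
  -B: nom -32.400 → Σnom=13.300; wc +0.200/-0.270 → slack +0.398/-0.468; half-tol=0.235, Σhalf²=0.094429
  -C: nom -48.100 → Σnom=-34.800; wc +0.020/-0.300 → slack +0.418/-0.768; half-tol=0.160, Σhalf²=0.120029
  +D: nom +42.330 → Σnom=7.530; wc +0.320/-0.320 → slack +0.738/-1.088; half-tol=0.320, Σhalf²=0.222429
  -E: nom -5.370 → Σnom=2.160; wc +0.260/-0.260 → slack +0.998/-1.348; half-tol=0.260, Σhalf²=0.290029
  +F: nom +24.700 → Σnom=26.860; wc +0.330/-0.120 → slack +1.328/-1.468; half-tol=0.225, Σhalf²=0.340654
  +G: nom +40.800 → Σnom=67.660; wc +0.160/-0.250 → slack +1.488/-1.718; half-tol=0.205, Σhalf²=0.382679
Nominal = 67.660. Worst-case = [67.660 - 1.718, 67.660 + 1.488] = [65.942, 69.148]. RSS = √0.382679 = 0.619.

nominal=67.660 wc=[65.942,69.148] rss=0.619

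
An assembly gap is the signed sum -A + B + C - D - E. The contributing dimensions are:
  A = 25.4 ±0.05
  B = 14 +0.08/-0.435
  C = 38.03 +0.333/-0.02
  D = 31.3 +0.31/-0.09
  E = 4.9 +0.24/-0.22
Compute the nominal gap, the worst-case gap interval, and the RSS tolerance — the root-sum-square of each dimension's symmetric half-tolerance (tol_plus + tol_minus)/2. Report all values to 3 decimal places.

Stack each dimension's contribution:
  -A: nom -25.400 → Σnom=-25.400; wc +0.050/-0.050 → slack +0.050/-0.050; half-tol=0.050, Σhalf²=0.002500
  +B: nom +14.000 → Σnom=-11.400; wc +0.080/-0.435 → slack +0.130/-0.485; half-tol=0.258, Σhalf²=0.068806
  +C: nom +38.030 → Σnom=26.630; wc +0.333/-0.020 → slack +0.463/-0.505; half-tol=0.177, Σhalf²=0.099959
  -D: nom -31.300 → Σnom=-4.670; wc +0.090/-0.310 → slack +0.553/-0.815; half-tol=0.200, Σhalf²=0.139959
  -E: nom -4.900 → Σnom=-9.570; wc +0.220/-0.240 → slack +0.773/-1.055; half-tol=0.230, Σhalf²=0.192858
Nominal = -9.570. Worst-case = [-9.570 - 1.055, -9.570 + 0.773] = [-10.625, -8.797]. RSS = √0.192858 = 0.439.

nominal=-9.570 wc=[-10.625,-8.797] rss=0.439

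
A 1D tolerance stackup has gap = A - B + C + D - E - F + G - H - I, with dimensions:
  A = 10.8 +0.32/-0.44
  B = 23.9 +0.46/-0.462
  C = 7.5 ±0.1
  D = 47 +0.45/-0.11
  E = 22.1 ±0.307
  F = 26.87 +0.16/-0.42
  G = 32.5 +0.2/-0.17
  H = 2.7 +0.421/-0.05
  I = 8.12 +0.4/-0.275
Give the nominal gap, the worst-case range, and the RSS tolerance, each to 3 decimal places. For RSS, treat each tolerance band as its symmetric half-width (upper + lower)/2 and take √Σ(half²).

Stack each dimension's contribution:
  +A: nom +10.800 → Σnom=10.800; wc +0.320/-0.440 → slack +0.320/-0.440; half-tol=0.380, Σhalf²=0.144400
  -B: nom -23.900 → Σnom=-13.100; wc +0.462/-0.460 → slack +0.782/-0.900; half-tol=0.461, Σhalf²=0.356921
  +C: nom +7.500 → Σnom=-5.600; wc +0.100/-0.100 → slack +0.882/-1.000; half-tol=0.100, Σhalf²=0.366921
  +D: nom +47.000 → Σnom=41.400; wc +0.450/-0.110 → slack +1.332/-1.110; half-tol=0.280, Σhalf²=0.445321
  -E: nom -22.100 → Σnom=19.300; wc +0.307/-0.307 → slack +1.639/-1.417; half-tol=0.307, Σhalf²=0.539570
  -F: nom -26.870 → Σnom=-7.570; wc +0.420/-0.160 → slack +2.059/-1.577; half-tol=0.290, Σhalf²=0.623670
  +G: nom +32.500 → Σnom=24.930; wc +0.200/-0.170 → slack +2.259/-1.747; half-tol=0.185, Σhalf²=0.657895
  -H: nom -2.700 → Σnom=22.230; wc +0.050/-0.421 → slack +2.309/-2.168; half-tol=0.235, Σhalf²=0.713355
  -I: nom -8.120 → Σnom=14.110; wc +0.275/-0.400 → slack +2.584/-2.568; half-tol=0.338, Σhalf²=0.827261
Nominal = 14.110. Worst-case = [14.110 - 2.568, 14.110 + 2.584] = [11.542, 16.694]. RSS = √0.827261 = 0.910.

nominal=14.110 wc=[11.542,16.694] rss=0.910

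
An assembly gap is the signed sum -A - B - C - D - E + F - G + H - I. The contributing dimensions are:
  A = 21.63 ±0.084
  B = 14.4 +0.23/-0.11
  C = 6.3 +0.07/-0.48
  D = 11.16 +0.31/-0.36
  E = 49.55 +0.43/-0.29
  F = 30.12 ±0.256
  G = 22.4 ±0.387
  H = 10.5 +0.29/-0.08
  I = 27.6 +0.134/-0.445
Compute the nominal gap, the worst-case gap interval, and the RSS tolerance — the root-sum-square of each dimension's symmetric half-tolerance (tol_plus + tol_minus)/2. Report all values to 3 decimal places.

Stack each dimension's contribution:
  -A: nom -21.630 → Σnom=-21.630; wc +0.084/-0.084 → slack +0.084/-0.084; half-tol=0.084, Σhalf²=0.007056
  -B: nom -14.400 → Σnom=-36.030; wc +0.110/-0.230 → slack +0.194/-0.314; half-tol=0.170, Σhalf²=0.035956
  -C: nom -6.300 → Σnom=-42.330; wc +0.480/-0.070 → slack +0.674/-0.384; half-tol=0.275, Σhalf²=0.111581
  -D: nom -11.160 → Σnom=-53.490; wc +0.360/-0.310 → slack +1.034/-0.694; half-tol=0.335, Σhalf²=0.223806
  -E: nom -49.550 → Σnom=-103.040; wc +0.290/-0.430 → slack +1.324/-1.124; half-tol=0.360, Σhalf²=0.353406
  +F: nom +30.120 → Σnom=-72.920; wc +0.256/-0.256 → slack +1.580/-1.380; half-tol=0.256, Σhalf²=0.418942
  -G: nom -22.400 → Σnom=-95.320; wc +0.387/-0.387 → slack +1.967/-1.767; half-tol=0.387, Σhalf²=0.568711
  +H: nom +10.500 → Σnom=-84.820; wc +0.290/-0.080 → slack +2.257/-1.847; half-tol=0.185, Σhalf²=0.602936
  -I: nom -27.600 → Σnom=-112.420; wc +0.445/-0.134 → slack +2.702/-1.981; half-tol=0.289, Σhalf²=0.686746
Nominal = -112.420. Worst-case = [-112.420 - 1.981, -112.420 + 2.702] = [-114.401, -109.718]. RSS = √0.686746 = 0.829.

nominal=-112.420 wc=[-114.401,-109.718] rss=0.829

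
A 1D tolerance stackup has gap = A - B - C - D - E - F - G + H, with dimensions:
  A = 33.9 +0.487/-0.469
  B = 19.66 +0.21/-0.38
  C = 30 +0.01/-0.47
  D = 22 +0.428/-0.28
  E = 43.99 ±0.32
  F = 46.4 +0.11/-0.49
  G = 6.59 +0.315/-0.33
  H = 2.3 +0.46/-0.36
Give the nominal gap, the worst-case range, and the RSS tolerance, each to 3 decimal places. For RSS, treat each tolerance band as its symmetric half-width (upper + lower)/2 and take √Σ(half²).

nominal=-132.440 wc=[-134.662,-129.223] rss=0.981

Stack each dimension's contribution:
  +A: nom +33.900 → Σnom=33.900; wc +0.487/-0.469 → slack +0.487/-0.469; half-tol=0.478, Σhalf²=0.228484
  -B: nom -19.660 → Σnom=14.240; wc +0.380/-0.210 → slack +0.867/-0.679; half-tol=0.295, Σhalf²=0.315509
  -C: nom -30.000 → Σnom=-15.760; wc +0.470/-0.010 → slack +1.337/-0.689; half-tol=0.240, Σhalf²=0.373109
  -D: nom -22.000 → Σnom=-37.760; wc +0.280/-0.428 → slack +1.617/-1.117; half-tol=0.354, Σhalf²=0.498425
  -E: nom -43.990 → Σnom=-81.750; wc +0.320/-0.320 → slack +1.937/-1.437; half-tol=0.320, Σhalf²=0.600825
  -F: nom -46.400 → Σnom=-128.150; wc +0.490/-0.110 → slack +2.427/-1.547; half-tol=0.300, Σhalf²=0.690825
  -G: nom -6.590 → Σnom=-134.740; wc +0.330/-0.315 → slack +2.757/-1.862; half-tol=0.323, Σhalf²=0.794831
  +H: nom +2.300 → Σnom=-132.440; wc +0.460/-0.360 → slack +3.217/-2.222; half-tol=0.410, Σhalf²=0.962931
Nominal = -132.440. Worst-case = [-132.440 - 2.222, -132.440 + 3.217] = [-134.662, -129.223]. RSS = √0.962931 = 0.981.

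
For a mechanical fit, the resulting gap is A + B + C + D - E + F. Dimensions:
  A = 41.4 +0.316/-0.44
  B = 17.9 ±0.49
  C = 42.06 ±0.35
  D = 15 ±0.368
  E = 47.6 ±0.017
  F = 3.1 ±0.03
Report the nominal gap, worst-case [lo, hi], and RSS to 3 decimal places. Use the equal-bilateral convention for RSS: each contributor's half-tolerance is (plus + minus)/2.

nominal=71.860 wc=[70.165,73.431] rss=0.801

Stack each dimension's contribution:
  +A: nom +41.400 → Σnom=41.400; wc +0.316/-0.440 → slack +0.316/-0.440; half-tol=0.378, Σhalf²=0.142884
  +B: nom +17.900 → Σnom=59.300; wc +0.490/-0.490 → slack +0.806/-0.930; half-tol=0.490, Σhalf²=0.382984
  +C: nom +42.060 → Σnom=101.360; wc +0.350/-0.350 → slack +1.156/-1.280; half-tol=0.350, Σhalf²=0.505484
  +D: nom +15.000 → Σnom=116.360; wc +0.368/-0.368 → slack +1.524/-1.648; half-tol=0.368, Σhalf²=0.640908
  -E: nom -47.600 → Σnom=68.760; wc +0.017/-0.017 → slack +1.541/-1.665; half-tol=0.017, Σhalf²=0.641197
  +F: nom +3.100 → Σnom=71.860; wc +0.030/-0.030 → slack +1.571/-1.695; half-tol=0.030, Σhalf²=0.642097
Nominal = 71.860. Worst-case = [71.860 - 1.695, 71.860 + 1.571] = [70.165, 73.431]. RSS = √0.642097 = 0.801.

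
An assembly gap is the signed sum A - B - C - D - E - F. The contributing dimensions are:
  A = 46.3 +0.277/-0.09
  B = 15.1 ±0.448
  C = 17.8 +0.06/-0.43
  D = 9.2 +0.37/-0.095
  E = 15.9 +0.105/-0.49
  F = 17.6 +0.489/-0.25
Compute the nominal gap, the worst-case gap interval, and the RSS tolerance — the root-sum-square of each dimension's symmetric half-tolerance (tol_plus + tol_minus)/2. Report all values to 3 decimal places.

nominal=-29.300 wc=[-30.862,-27.310] rss=0.757

Stack each dimension's contribution:
  +A: nom +46.300 → Σnom=46.300; wc +0.277/-0.090 → slack +0.277/-0.090; half-tol=0.183, Σhalf²=0.033672
  -B: nom -15.100 → Σnom=31.200; wc +0.448/-0.448 → slack +0.725/-0.538; half-tol=0.448, Σhalf²=0.234376
  -C: nom -17.800 → Σnom=13.400; wc +0.430/-0.060 → slack +1.155/-0.598; half-tol=0.245, Σhalf²=0.294401
  -D: nom -9.200 → Σnom=4.200; wc +0.095/-0.370 → slack +1.250/-0.968; half-tol=0.232, Σhalf²=0.348457
  -E: nom -15.900 → Σnom=-11.700; wc +0.490/-0.105 → slack +1.740/-1.073; half-tol=0.297, Σhalf²=0.436964
  -F: nom -17.600 → Σnom=-29.300; wc +0.250/-0.489 → slack +1.990/-1.562; half-tol=0.369, Σhalf²=0.573494
Nominal = -29.300. Worst-case = [-29.300 - 1.562, -29.300 + 1.990] = [-30.862, -27.310]. RSS = √0.573494 = 0.757.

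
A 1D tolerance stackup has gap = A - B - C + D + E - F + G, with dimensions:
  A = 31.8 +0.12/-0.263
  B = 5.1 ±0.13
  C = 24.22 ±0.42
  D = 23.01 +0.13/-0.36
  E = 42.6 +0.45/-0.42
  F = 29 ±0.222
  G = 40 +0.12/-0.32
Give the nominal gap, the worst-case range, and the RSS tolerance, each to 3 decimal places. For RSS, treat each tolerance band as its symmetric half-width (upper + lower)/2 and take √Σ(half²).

Stack each dimension's contribution:
  +A: nom +31.800 → Σnom=31.800; wc +0.120/-0.263 → slack +0.120/-0.263; half-tol=0.192, Σhalf²=0.036672
  -B: nom -5.100 → Σnom=26.700; wc +0.130/-0.130 → slack +0.250/-0.393; half-tol=0.130, Σhalf²=0.053572
  -C: nom -24.220 → Σnom=2.480; wc +0.420/-0.420 → slack +0.670/-0.813; half-tol=0.420, Σhalf²=0.229972
  +D: nom +23.010 → Σnom=25.490; wc +0.130/-0.360 → slack +0.800/-1.173; half-tol=0.245, Σhalf²=0.289997
  +E: nom +42.600 → Σnom=68.090; wc +0.450/-0.420 → slack +1.250/-1.593; half-tol=0.435, Σhalf²=0.479222
  -F: nom -29.000 → Σnom=39.090; wc +0.222/-0.222 → slack +1.472/-1.815; half-tol=0.222, Σhalf²=0.528506
  +G: nom +40.000 → Σnom=79.090; wc +0.120/-0.320 → slack +1.592/-2.135; half-tol=0.220, Σhalf²=0.576906
Nominal = 79.090. Worst-case = [79.090 - 2.135, 79.090 + 1.592] = [76.955, 80.682]. RSS = √0.576906 = 0.760.

nominal=79.090 wc=[76.955,80.682] rss=0.760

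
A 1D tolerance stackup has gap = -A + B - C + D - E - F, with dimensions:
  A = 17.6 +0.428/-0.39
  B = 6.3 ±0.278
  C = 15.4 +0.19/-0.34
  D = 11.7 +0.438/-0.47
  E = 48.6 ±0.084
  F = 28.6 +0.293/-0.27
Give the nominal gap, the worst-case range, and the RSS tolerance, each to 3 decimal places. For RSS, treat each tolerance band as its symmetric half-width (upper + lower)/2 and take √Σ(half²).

Stack each dimension's contribution:
  -A: nom -17.600 → Σnom=-17.600; wc +0.390/-0.428 → slack +0.390/-0.428; half-tol=0.409, Σhalf²=0.167281
  +B: nom +6.300 → Σnom=-11.300; wc +0.278/-0.278 → slack +0.668/-0.706; half-tol=0.278, Σhalf²=0.244565
  -C: nom -15.400 → Σnom=-26.700; wc +0.340/-0.190 → slack +1.008/-0.896; half-tol=0.265, Σhalf²=0.314790
  +D: nom +11.700 → Σnom=-15.000; wc +0.438/-0.470 → slack +1.446/-1.366; half-tol=0.454, Σhalf²=0.520906
  -E: nom -48.600 → Σnom=-63.600; wc +0.084/-0.084 → slack +1.530/-1.450; half-tol=0.084, Σhalf²=0.527962
  -F: nom -28.600 → Σnom=-92.200; wc +0.270/-0.293 → slack +1.800/-1.743; half-tol=0.281, Σhalf²=0.607204
Nominal = -92.200. Worst-case = [-92.200 - 1.743, -92.200 + 1.800] = [-93.943, -90.400]. RSS = √0.607204 = 0.779.

nominal=-92.200 wc=[-93.943,-90.400] rss=0.779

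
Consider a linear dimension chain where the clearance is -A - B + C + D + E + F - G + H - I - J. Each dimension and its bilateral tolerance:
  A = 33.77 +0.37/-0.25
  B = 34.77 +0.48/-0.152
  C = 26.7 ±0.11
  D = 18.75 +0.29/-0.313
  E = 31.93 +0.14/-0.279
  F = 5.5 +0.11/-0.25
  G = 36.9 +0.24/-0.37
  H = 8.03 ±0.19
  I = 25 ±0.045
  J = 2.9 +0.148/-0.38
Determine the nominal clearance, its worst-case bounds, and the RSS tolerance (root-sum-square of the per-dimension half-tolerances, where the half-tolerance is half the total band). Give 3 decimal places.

Stack each dimension's contribution:
  -A: nom -33.770 → Σnom=-33.770; wc +0.250/-0.370 → slack +0.250/-0.370; half-tol=0.310, Σhalf²=0.096100
  -B: nom -34.770 → Σnom=-68.540; wc +0.152/-0.480 → slack +0.402/-0.850; half-tol=0.316, Σhalf²=0.195956
  +C: nom +26.700 → Σnom=-41.840; wc +0.110/-0.110 → slack +0.512/-0.960; half-tol=0.110, Σhalf²=0.208056
  +D: nom +18.750 → Σnom=-23.090; wc +0.290/-0.313 → slack +0.802/-1.273; half-tol=0.301, Σhalf²=0.298958
  +E: nom +31.930 → Σnom=8.840; wc +0.140/-0.279 → slack +0.942/-1.552; half-tol=0.210, Σhalf²=0.342849
  +F: nom +5.500 → Σnom=14.340; wc +0.110/-0.250 → slack +1.052/-1.802; half-tol=0.180, Σhalf²=0.375248
  -G: nom -36.900 → Σnom=-22.560; wc +0.370/-0.240 → slack +1.422/-2.042; half-tol=0.305, Σhalf²=0.468274
  +H: nom +8.030 → Σnom=-14.530; wc +0.190/-0.190 → slack +1.612/-2.232; half-tol=0.190, Σhalf²=0.504374
  -I: nom -25.000 → Σnom=-39.530; wc +0.045/-0.045 → slack +1.657/-2.277; half-tol=0.045, Σhalf²=0.506399
  -J: nom -2.900 → Σnom=-42.430; wc +0.380/-0.148 → slack +2.037/-2.425; half-tol=0.264, Σhalf²=0.576095
Nominal = -42.430. Worst-case = [-42.430 - 2.425, -42.430 + 2.037] = [-44.855, -40.393]. RSS = √0.576095 = 0.759.

nominal=-42.430 wc=[-44.855,-40.393] rss=0.759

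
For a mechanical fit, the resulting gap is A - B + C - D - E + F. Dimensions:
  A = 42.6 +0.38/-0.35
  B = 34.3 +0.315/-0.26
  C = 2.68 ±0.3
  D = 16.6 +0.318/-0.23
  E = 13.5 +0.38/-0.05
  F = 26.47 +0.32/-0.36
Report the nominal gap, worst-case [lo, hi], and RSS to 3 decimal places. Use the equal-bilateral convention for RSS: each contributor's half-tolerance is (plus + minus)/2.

nominal=7.350 wc=[5.327,8.890] rss=0.737

Stack each dimension's contribution:
  +A: nom +42.600 → Σnom=42.600; wc +0.380/-0.350 → slack +0.380/-0.350; half-tol=0.365, Σhalf²=0.133225
  -B: nom -34.300 → Σnom=8.300; wc +0.260/-0.315 → slack +0.640/-0.665; half-tol=0.287, Σhalf²=0.215881
  +C: nom +2.680 → Σnom=10.980; wc +0.300/-0.300 → slack +0.940/-0.965; half-tol=0.300, Σhalf²=0.305881
  -D: nom -16.600 → Σnom=-5.620; wc +0.230/-0.318 → slack +1.170/-1.283; half-tol=0.274, Σhalf²=0.380957
  -E: nom -13.500 → Σnom=-19.120; wc +0.050/-0.380 → slack +1.220/-1.663; half-tol=0.215, Σhalf²=0.427182
  +F: nom +26.470 → Σnom=7.350; wc +0.320/-0.360 → slack +1.540/-2.023; half-tol=0.340, Σhalf²=0.542782
Nominal = 7.350. Worst-case = [7.350 - 2.023, 7.350 + 1.540] = [5.327, 8.890]. RSS = √0.542782 = 0.737.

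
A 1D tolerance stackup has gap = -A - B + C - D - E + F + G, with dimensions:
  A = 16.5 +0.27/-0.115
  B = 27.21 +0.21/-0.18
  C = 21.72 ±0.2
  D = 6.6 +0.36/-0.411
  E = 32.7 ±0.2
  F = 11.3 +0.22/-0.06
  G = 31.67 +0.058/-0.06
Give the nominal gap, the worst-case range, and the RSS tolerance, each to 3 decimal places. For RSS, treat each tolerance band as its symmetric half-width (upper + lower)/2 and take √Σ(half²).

nominal=-18.320 wc=[-19.680,-16.936] rss=0.572

Stack each dimension's contribution:
  -A: nom -16.500 → Σnom=-16.500; wc +0.115/-0.270 → slack +0.115/-0.270; half-tol=0.193, Σhalf²=0.037056
  -B: nom -27.210 → Σnom=-43.710; wc +0.180/-0.210 → slack +0.295/-0.480; half-tol=0.195, Σhalf²=0.075081
  +C: nom +21.720 → Σnom=-21.990; wc +0.200/-0.200 → slack +0.495/-0.680; half-tol=0.200, Σhalf²=0.115081
  -D: nom -6.600 → Σnom=-28.590; wc +0.411/-0.360 → slack +0.906/-1.040; half-tol=0.385, Σhalf²=0.263691
  -E: nom -32.700 → Σnom=-61.290; wc +0.200/-0.200 → slack +1.106/-1.240; half-tol=0.200, Σhalf²=0.303692
  +F: nom +11.300 → Σnom=-49.990; wc +0.220/-0.060 → slack +1.326/-1.300; half-tol=0.140, Σhalf²=0.323292
  +G: nom +31.670 → Σnom=-18.320; wc +0.058/-0.060 → slack +1.384/-1.360; half-tol=0.059, Σhalf²=0.326773
Nominal = -18.320. Worst-case = [-18.320 - 1.360, -18.320 + 1.384] = [-19.680, -16.936]. RSS = √0.326773 = 0.572.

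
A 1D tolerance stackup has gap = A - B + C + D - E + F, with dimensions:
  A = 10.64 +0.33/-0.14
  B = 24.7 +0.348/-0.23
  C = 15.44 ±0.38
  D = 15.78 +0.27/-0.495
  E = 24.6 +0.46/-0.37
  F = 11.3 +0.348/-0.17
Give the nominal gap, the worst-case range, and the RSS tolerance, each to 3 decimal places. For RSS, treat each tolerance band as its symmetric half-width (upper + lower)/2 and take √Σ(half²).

Stack each dimension's contribution:
  +A: nom +10.640 → Σnom=10.640; wc +0.330/-0.140 → slack +0.330/-0.140; half-tol=0.235, Σhalf²=0.055225
  -B: nom -24.700 → Σnom=-14.060; wc +0.230/-0.348 → slack +0.560/-0.488; half-tol=0.289, Σhalf²=0.138746
  +C: nom +15.440 → Σnom=1.380; wc +0.380/-0.380 → slack +0.940/-0.868; half-tol=0.380, Σhalf²=0.283146
  +D: nom +15.780 → Σnom=17.160; wc +0.270/-0.495 → slack +1.210/-1.363; half-tol=0.383, Σhalf²=0.429452
  -E: nom -24.600 → Σnom=-7.440; wc +0.370/-0.460 → slack +1.580/-1.823; half-tol=0.415, Σhalf²=0.601677
  +F: nom +11.300 → Σnom=3.860; wc +0.348/-0.170 → slack +1.928/-1.993; half-tol=0.259, Σhalf²=0.668758
Nominal = 3.860. Worst-case = [3.860 - 1.993, 3.860 + 1.928] = [1.867, 5.788]. RSS = √0.668758 = 0.818.

nominal=3.860 wc=[1.867,5.788] rss=0.818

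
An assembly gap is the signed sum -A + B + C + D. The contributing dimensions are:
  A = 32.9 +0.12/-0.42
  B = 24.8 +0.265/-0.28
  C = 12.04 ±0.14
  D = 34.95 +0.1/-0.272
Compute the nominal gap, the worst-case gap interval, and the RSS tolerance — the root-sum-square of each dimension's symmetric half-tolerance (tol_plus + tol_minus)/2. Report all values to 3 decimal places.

Stack each dimension's contribution:
  -A: nom -32.900 → Σnom=-32.900; wc +0.420/-0.120 → slack +0.420/-0.120; half-tol=0.270, Σhalf²=0.072900
  +B: nom +24.800 → Σnom=-8.100; wc +0.265/-0.280 → slack +0.685/-0.400; half-tol=0.273, Σhalf²=0.147156
  +C: nom +12.040 → Σnom=3.940; wc +0.140/-0.140 → slack +0.825/-0.540; half-tol=0.140, Σhalf²=0.166756
  +D: nom +34.950 → Σnom=38.890; wc +0.100/-0.272 → slack +0.925/-0.812; half-tol=0.186, Σhalf²=0.201352
Nominal = 38.890. Worst-case = [38.890 - 0.812, 38.890 + 0.925] = [38.078, 39.815]. RSS = √0.201352 = 0.449.

nominal=38.890 wc=[38.078,39.815] rss=0.449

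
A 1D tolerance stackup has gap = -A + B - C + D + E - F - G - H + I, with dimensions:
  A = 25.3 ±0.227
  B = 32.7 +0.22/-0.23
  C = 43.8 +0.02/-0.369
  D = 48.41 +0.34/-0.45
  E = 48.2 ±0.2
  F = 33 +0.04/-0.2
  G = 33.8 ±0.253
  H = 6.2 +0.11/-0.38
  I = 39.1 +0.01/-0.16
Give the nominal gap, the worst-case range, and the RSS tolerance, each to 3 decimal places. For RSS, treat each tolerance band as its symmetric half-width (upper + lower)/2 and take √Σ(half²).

nominal=26.310 wc=[24.620,28.509] rss=0.694

Stack each dimension's contribution:
  -A: nom -25.300 → Σnom=-25.300; wc +0.227/-0.227 → slack +0.227/-0.227; half-tol=0.227, Σhalf²=0.051529
  +B: nom +32.700 → Σnom=7.400; wc +0.220/-0.230 → slack +0.447/-0.457; half-tol=0.225, Σhalf²=0.102154
  -C: nom -43.800 → Σnom=-36.400; wc +0.369/-0.020 → slack +0.816/-0.477; half-tol=0.195, Σhalf²=0.139984
  +D: nom +48.410 → Σnom=12.010; wc +0.340/-0.450 → slack +1.156/-0.927; half-tol=0.395, Σhalf²=0.296009
  +E: nom +48.200 → Σnom=60.210; wc +0.200/-0.200 → slack +1.356/-1.127; half-tol=0.200, Σhalf²=0.336009
  -F: nom -33.000 → Σnom=27.210; wc +0.200/-0.040 → slack +1.556/-1.167; half-tol=0.120, Σhalf²=0.350409
  -G: nom -33.800 → Σnom=-6.590; wc +0.253/-0.253 → slack +1.809/-1.420; half-tol=0.253, Σhalf²=0.414418
  -H: nom -6.200 → Σnom=-12.790; wc +0.380/-0.110 → slack +2.189/-1.530; half-tol=0.245, Σhalf²=0.474443
  +I: nom +39.100 → Σnom=26.310; wc +0.010/-0.160 → slack +2.199/-1.690; half-tol=0.085, Σhalf²=0.481668
Nominal = 26.310. Worst-case = [26.310 - 1.690, 26.310 + 2.199] = [24.620, 28.509]. RSS = √0.481668 = 0.694.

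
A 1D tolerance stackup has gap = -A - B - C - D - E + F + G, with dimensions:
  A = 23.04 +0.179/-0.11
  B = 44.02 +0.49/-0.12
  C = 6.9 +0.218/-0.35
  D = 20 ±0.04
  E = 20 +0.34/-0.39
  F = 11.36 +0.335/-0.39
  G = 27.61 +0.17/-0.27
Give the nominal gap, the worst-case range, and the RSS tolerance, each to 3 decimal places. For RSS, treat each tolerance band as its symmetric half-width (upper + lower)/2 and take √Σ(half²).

Stack each dimension's contribution:
  -A: nom -23.040 → Σnom=-23.040; wc +0.110/-0.179 → slack +0.110/-0.179; half-tol=0.144, Σhalf²=0.020880
  -B: nom -44.020 → Σnom=-67.060; wc +0.120/-0.490 → slack +0.230/-0.669; half-tol=0.305, Σhalf²=0.113905
  -C: nom -6.900 → Σnom=-73.960; wc +0.350/-0.218 → slack +0.580/-0.887; half-tol=0.284, Σhalf²=0.194561
  -D: nom -20.000 → Σnom=-93.960; wc +0.040/-0.040 → slack +0.620/-0.927; half-tol=0.040, Σhalf²=0.196161
  -E: nom -20.000 → Σnom=-113.960; wc +0.390/-0.340 → slack +1.010/-1.267; half-tol=0.365, Σhalf²=0.329386
  +F: nom +11.360 → Σnom=-102.600; wc +0.335/-0.390 → slack +1.345/-1.657; half-tol=0.363, Σhalf²=0.460792
  +G: nom +27.610 → Σnom=-74.990; wc +0.170/-0.270 → slack +1.515/-1.927; half-tol=0.220, Σhalf²=0.509192
Nominal = -74.990. Worst-case = [-74.990 - 1.927, -74.990 + 1.515] = [-76.917, -73.475]. RSS = √0.509192 = 0.714.

nominal=-74.990 wc=[-76.917,-73.475] rss=0.714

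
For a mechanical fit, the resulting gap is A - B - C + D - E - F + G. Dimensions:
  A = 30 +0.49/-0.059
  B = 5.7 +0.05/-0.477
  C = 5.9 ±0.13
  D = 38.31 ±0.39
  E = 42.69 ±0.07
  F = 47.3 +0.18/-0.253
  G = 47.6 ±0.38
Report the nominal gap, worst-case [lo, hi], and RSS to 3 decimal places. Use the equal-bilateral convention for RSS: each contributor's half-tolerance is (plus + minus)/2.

Stack each dimension's contribution:
  +A: nom +30.000 → Σnom=30.000; wc +0.490/-0.059 → slack +0.490/-0.059; half-tol=0.274, Σhalf²=0.075350
  -B: nom -5.700 → Σnom=24.300; wc +0.477/-0.050 → slack +0.967/-0.109; half-tol=0.264, Σhalf²=0.144782
  -C: nom -5.900 → Σnom=18.400; wc +0.130/-0.130 → slack +1.097/-0.239; half-tol=0.130, Σhalf²=0.161682
  +D: nom +38.310 → Σnom=56.710; wc +0.390/-0.390 → slack +1.487/-0.629; half-tol=0.390, Σhalf²=0.313782
  -E: nom -42.690 → Σnom=14.020; wc +0.070/-0.070 → slack +1.557/-0.699; half-tol=0.070, Σhalf²=0.318682
  -F: nom -47.300 → Σnom=-33.280; wc +0.253/-0.180 → slack +1.810/-0.879; half-tol=0.216, Σhalf²=0.365555
  +G: nom +47.600 → Σnom=14.320; wc +0.380/-0.380 → slack +2.190/-1.259; half-tol=0.380, Σhalf²=0.509955
Nominal = 14.320. Worst-case = [14.320 - 1.259, 14.320 + 2.190] = [13.061, 16.510]. RSS = √0.509955 = 0.714.

nominal=14.320 wc=[13.061,16.510] rss=0.714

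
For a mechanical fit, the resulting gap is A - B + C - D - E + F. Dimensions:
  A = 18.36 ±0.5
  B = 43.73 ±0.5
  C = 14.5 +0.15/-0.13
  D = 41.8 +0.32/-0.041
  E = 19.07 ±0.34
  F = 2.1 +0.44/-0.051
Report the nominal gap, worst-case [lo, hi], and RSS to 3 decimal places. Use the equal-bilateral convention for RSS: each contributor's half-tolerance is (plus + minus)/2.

Stack each dimension's contribution:
  +A: nom +18.360 → Σnom=18.360; wc +0.500/-0.500 → slack +0.500/-0.500; half-tol=0.500, Σhalf²=0.250000
  -B: nom -43.730 → Σnom=-25.370; wc +0.500/-0.500 → slack +1.000/-1.000; half-tol=0.500, Σhalf²=0.500000
  +C: nom +14.500 → Σnom=-10.870; wc +0.150/-0.130 → slack +1.150/-1.130; half-tol=0.140, Σhalf²=0.519600
  -D: nom -41.800 → Σnom=-52.670; wc +0.041/-0.320 → slack +1.191/-1.450; half-tol=0.180, Σhalf²=0.552180
  -E: nom -19.070 → Σnom=-71.740; wc +0.340/-0.340 → slack +1.531/-1.790; half-tol=0.340, Σhalf²=0.667780
  +F: nom +2.100 → Σnom=-69.640; wc +0.440/-0.051 → slack +1.971/-1.841; half-tol=0.245, Σhalf²=0.728050
Nominal = -69.640. Worst-case = [-69.640 - 1.841, -69.640 + 1.971] = [-71.481, -67.669]. RSS = √0.728050 = 0.853.

nominal=-69.640 wc=[-71.481,-67.669] rss=0.853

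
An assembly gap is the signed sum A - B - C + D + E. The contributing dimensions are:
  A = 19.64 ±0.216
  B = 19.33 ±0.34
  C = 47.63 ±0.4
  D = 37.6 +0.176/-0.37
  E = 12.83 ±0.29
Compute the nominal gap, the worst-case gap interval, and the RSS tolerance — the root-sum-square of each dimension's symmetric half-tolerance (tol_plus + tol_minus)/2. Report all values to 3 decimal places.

Stack each dimension's contribution:
  +A: nom +19.640 → Σnom=19.640; wc +0.216/-0.216 → slack +0.216/-0.216; half-tol=0.216, Σhalf²=0.046656
  -B: nom -19.330 → Σnom=0.310; wc +0.340/-0.340 → slack +0.556/-0.556; half-tol=0.340, Σhalf²=0.162256
  -C: nom -47.630 → Σnom=-47.320; wc +0.400/-0.400 → slack +0.956/-0.956; half-tol=0.400, Σhalf²=0.322256
  +D: nom +37.600 → Σnom=-9.720; wc +0.176/-0.370 → slack +1.132/-1.326; half-tol=0.273, Σhalf²=0.396785
  +E: nom +12.830 → Σnom=3.110; wc +0.290/-0.290 → slack +1.422/-1.616; half-tol=0.290, Σhalf²=0.480885
Nominal = 3.110. Worst-case = [3.110 - 1.616, 3.110 + 1.422] = [1.494, 4.532]. RSS = √0.480885 = 0.693.

nominal=3.110 wc=[1.494,4.532] rss=0.693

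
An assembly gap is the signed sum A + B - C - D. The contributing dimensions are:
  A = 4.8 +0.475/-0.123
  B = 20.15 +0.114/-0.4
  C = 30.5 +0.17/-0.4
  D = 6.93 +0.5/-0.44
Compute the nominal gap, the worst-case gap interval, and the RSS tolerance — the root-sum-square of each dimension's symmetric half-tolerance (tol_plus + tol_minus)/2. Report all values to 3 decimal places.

Stack each dimension's contribution:
  +A: nom +4.800 → Σnom=4.800; wc +0.475/-0.123 → slack +0.475/-0.123; half-tol=0.299, Σhalf²=0.089401
  +B: nom +20.150 → Σnom=24.950; wc +0.114/-0.400 → slack +0.589/-0.523; half-tol=0.257, Σhalf²=0.155450
  -C: nom -30.500 → Σnom=-5.550; wc +0.400/-0.170 → slack +0.989/-0.693; half-tol=0.285, Σhalf²=0.236675
  -D: nom -6.930 → Σnom=-12.480; wc +0.440/-0.500 → slack +1.429/-1.193; half-tol=0.470, Σhalf²=0.457575
Nominal = -12.480. Worst-case = [-12.480 - 1.193, -12.480 + 1.429] = [-13.673, -11.051]. RSS = √0.457575 = 0.676.

nominal=-12.480 wc=[-13.673,-11.051] rss=0.676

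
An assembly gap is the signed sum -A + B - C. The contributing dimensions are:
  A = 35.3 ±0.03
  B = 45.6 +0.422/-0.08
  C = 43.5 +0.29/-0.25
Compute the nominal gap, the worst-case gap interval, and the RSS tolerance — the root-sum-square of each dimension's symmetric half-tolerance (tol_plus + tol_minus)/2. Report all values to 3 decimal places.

Stack each dimension's contribution:
  -A: nom -35.300 → Σnom=-35.300; wc +0.030/-0.030 → slack +0.030/-0.030; half-tol=0.030, Σhalf²=0.000900
  +B: nom +45.600 → Σnom=10.300; wc +0.422/-0.080 → slack +0.452/-0.110; half-tol=0.251, Σhalf²=0.063901
  -C: nom -43.500 → Σnom=-33.200; wc +0.250/-0.290 → slack +0.702/-0.400; half-tol=0.270, Σhalf²=0.136801
Nominal = -33.200. Worst-case = [-33.200 - 0.400, -33.200 + 0.702] = [-33.600, -32.498]. RSS = √0.136801 = 0.370.

nominal=-33.200 wc=[-33.600,-32.498] rss=0.370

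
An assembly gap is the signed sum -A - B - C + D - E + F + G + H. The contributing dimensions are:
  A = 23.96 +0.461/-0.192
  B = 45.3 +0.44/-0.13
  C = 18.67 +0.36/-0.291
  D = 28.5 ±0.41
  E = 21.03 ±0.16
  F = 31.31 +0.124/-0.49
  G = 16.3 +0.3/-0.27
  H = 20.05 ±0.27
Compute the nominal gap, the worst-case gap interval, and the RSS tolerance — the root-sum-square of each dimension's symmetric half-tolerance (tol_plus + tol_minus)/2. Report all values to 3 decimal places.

Stack each dimension's contribution:
  -A: nom -23.960 → Σnom=-23.960; wc +0.192/-0.461 → slack +0.192/-0.461; half-tol=0.327, Σhalf²=0.106602
  -B: nom -45.300 → Σnom=-69.260; wc +0.130/-0.440 → slack +0.322/-0.901; half-tol=0.285, Σhalf²=0.187827
  -C: nom -18.670 → Σnom=-87.930; wc +0.291/-0.360 → slack +0.613/-1.261; half-tol=0.326, Σhalf²=0.293778
  +D: nom +28.500 → Σnom=-59.430; wc +0.410/-0.410 → slack +1.023/-1.671; half-tol=0.410, Σhalf²=0.461877
  -E: nom -21.030 → Σnom=-80.460; wc +0.160/-0.160 → slack +1.183/-1.831; half-tol=0.160, Σhalf²=0.487478
  +F: nom +31.310 → Σnom=-49.150; wc +0.124/-0.490 → slack +1.307/-2.321; half-tol=0.307, Σhalf²=0.581727
  +G: nom +16.300 → Σnom=-32.850; wc +0.300/-0.270 → slack +1.607/-2.591; half-tol=0.285, Σhalf²=0.662952
  +H: nom +20.050 → Σnom=-12.800; wc +0.270/-0.270 → slack +1.877/-2.861; half-tol=0.270, Σhalf²=0.735851
Nominal = -12.800. Worst-case = [-12.800 - 2.861, -12.800 + 1.877] = [-15.661, -10.923]. RSS = √0.735851 = 0.858.

nominal=-12.800 wc=[-15.661,-10.923] rss=0.858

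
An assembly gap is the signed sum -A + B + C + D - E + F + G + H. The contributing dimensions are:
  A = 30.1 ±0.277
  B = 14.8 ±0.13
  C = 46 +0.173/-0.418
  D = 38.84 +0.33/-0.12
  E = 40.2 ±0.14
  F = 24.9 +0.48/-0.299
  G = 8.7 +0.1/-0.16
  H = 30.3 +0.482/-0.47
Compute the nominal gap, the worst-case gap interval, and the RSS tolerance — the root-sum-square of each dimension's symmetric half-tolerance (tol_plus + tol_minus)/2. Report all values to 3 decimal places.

Stack each dimension's contribution:
  -A: nom -30.100 → Σnom=-30.100; wc +0.277/-0.277 → slack +0.277/-0.277; half-tol=0.277, Σhalf²=0.076729
  +B: nom +14.800 → Σnom=-15.300; wc +0.130/-0.130 → slack +0.407/-0.407; half-tol=0.130, Σhalf²=0.093629
  +C: nom +46.000 → Σnom=30.700; wc +0.173/-0.418 → slack +0.580/-0.825; half-tol=0.295, Σhalf²=0.180949
  +D: nom +38.840 → Σnom=69.540; wc +0.330/-0.120 → slack +0.910/-0.945; half-tol=0.225, Σhalf²=0.231574
  -E: nom -40.200 → Σnom=29.340; wc +0.140/-0.140 → slack +1.050/-1.085; half-tol=0.140, Σhalf²=0.251174
  +F: nom +24.900 → Σnom=54.240; wc +0.480/-0.299 → slack +1.530/-1.384; half-tol=0.389, Σhalf²=0.402884
  +G: nom +8.700 → Σnom=62.940; wc +0.100/-0.160 → slack +1.630/-1.544; half-tol=0.130, Σhalf²=0.419785
  +H: nom +30.300 → Σnom=93.240; wc +0.482/-0.470 → slack +2.112/-2.014; half-tol=0.476, Σhalf²=0.646361
Nominal = 93.240. Worst-case = [93.240 - 2.014, 93.240 + 2.112] = [91.226, 95.352]. RSS = √0.646361 = 0.804.

nominal=93.240 wc=[91.226,95.352] rss=0.804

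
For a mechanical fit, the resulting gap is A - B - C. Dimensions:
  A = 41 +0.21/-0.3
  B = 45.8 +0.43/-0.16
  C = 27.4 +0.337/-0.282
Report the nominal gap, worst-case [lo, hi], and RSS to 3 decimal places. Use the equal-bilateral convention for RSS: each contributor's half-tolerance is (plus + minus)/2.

nominal=-32.200 wc=[-33.267,-31.548] rss=0.498

Stack each dimension's contribution:
  +A: nom +41.000 → Σnom=41.000; wc +0.210/-0.300 → slack +0.210/-0.300; half-tol=0.255, Σhalf²=0.065025
  -B: nom -45.800 → Σnom=-4.800; wc +0.160/-0.430 → slack +0.370/-0.730; half-tol=0.295, Σhalf²=0.152050
  -C: nom -27.400 → Σnom=-32.200; wc +0.282/-0.337 → slack +0.652/-1.067; half-tol=0.309, Σhalf²=0.247840
Nominal = -32.200. Worst-case = [-32.200 - 1.067, -32.200 + 0.652] = [-33.267, -31.548]. RSS = √0.247840 = 0.498.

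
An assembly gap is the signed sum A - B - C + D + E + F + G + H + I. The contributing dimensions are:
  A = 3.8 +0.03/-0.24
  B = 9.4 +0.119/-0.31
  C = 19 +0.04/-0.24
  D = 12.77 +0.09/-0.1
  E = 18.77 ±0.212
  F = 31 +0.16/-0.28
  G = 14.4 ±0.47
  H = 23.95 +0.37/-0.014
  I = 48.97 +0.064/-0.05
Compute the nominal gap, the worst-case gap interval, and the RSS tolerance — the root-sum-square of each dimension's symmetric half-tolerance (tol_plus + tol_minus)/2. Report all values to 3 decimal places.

nominal=125.260 wc=[123.735,127.206] rss=0.669

Stack each dimension's contribution:
  +A: nom +3.800 → Σnom=3.800; wc +0.030/-0.240 → slack +0.030/-0.240; half-tol=0.135, Σhalf²=0.018225
  -B: nom -9.400 → Σnom=-5.600; wc +0.310/-0.119 → slack +0.340/-0.359; half-tol=0.214, Σhalf²=0.064235
  -C: nom -19.000 → Σnom=-24.600; wc +0.240/-0.040 → slack +0.580/-0.399; half-tol=0.140, Σhalf²=0.083835
  +D: nom +12.770 → Σnom=-11.830; wc +0.090/-0.100 → slack +0.670/-0.499; half-tol=0.095, Σhalf²=0.092860
  +E: nom +18.770 → Σnom=6.940; wc +0.212/-0.212 → slack +0.882/-0.711; half-tol=0.212, Σhalf²=0.137804
  +F: nom +31.000 → Σnom=37.940; wc +0.160/-0.280 → slack +1.042/-0.991; half-tol=0.220, Σhalf²=0.186204
  +G: nom +14.400 → Σnom=52.340; wc +0.470/-0.470 → slack +1.512/-1.461; half-tol=0.470, Σhalf²=0.407104
  +H: nom +23.950 → Σnom=76.290; wc +0.370/-0.014 → slack +1.882/-1.475; half-tol=0.192, Σhalf²=0.443968
  +I: nom +48.970 → Σnom=125.260; wc +0.064/-0.050 → slack +1.946/-1.525; half-tol=0.057, Σhalf²=0.447217
Nominal = 125.260. Worst-case = [125.260 - 1.525, 125.260 + 1.946] = [123.735, 127.206]. RSS = √0.447217 = 0.669.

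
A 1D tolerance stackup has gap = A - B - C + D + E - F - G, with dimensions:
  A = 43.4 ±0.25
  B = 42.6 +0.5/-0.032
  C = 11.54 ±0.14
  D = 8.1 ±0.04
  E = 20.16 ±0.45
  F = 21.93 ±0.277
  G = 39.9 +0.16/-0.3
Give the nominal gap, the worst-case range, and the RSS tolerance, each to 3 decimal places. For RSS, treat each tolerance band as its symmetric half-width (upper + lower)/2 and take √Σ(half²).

nominal=-44.310 wc=[-46.127,-42.821] rss=0.698

Stack each dimension's contribution:
  +A: nom +43.400 → Σnom=43.400; wc +0.250/-0.250 → slack +0.250/-0.250; half-tol=0.250, Σhalf²=0.062500
  -B: nom -42.600 → Σnom=0.800; wc +0.032/-0.500 → slack +0.282/-0.750; half-tol=0.266, Σhalf²=0.133256
  -C: nom -11.540 → Σnom=-10.740; wc +0.140/-0.140 → slack +0.422/-0.890; half-tol=0.140, Σhalf²=0.152856
  +D: nom +8.100 → Σnom=-2.640; wc +0.040/-0.040 → slack +0.462/-0.930; half-tol=0.040, Σhalf²=0.154456
  +E: nom +20.160 → Σnom=17.520; wc +0.450/-0.450 → slack +0.912/-1.380; half-tol=0.450, Σhalf²=0.356956
  -F: nom -21.930 → Σnom=-4.410; wc +0.277/-0.277 → slack +1.189/-1.657; half-tol=0.277, Σhalf²=0.433685
  -G: nom -39.900 → Σnom=-44.310; wc +0.300/-0.160 → slack +1.489/-1.817; half-tol=0.230, Σhalf²=0.486585
Nominal = -44.310. Worst-case = [-44.310 - 1.817, -44.310 + 1.489] = [-46.127, -42.821]. RSS = √0.486585 = 0.698.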